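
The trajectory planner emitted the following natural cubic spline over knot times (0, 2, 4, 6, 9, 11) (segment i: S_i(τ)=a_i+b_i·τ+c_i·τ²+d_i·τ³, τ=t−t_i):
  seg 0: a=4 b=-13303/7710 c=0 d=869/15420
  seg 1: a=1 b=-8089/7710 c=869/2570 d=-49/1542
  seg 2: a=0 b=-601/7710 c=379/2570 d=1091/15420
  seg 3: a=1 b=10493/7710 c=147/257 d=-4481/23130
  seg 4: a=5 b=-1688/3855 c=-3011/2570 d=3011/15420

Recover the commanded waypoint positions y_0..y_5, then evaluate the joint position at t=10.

y_0 = S_0(0) = a_0 = 4
y_1 = S_1(0) = a_1 = 1
y_2 = S_2(0) = a_2 = 0
y_3 = S_3(0) = a_3 = 1
y_4 = S_4(0) = a_4 = 5
y_5 = S_4(2) = 1
t_q=10 is in segment 4 (τ=1); S_4(τ)=18431/5140

y_0=4 y_1=1 y_2=0 y_3=1 y_4=5 y_5=1
S(10) = 18431/5140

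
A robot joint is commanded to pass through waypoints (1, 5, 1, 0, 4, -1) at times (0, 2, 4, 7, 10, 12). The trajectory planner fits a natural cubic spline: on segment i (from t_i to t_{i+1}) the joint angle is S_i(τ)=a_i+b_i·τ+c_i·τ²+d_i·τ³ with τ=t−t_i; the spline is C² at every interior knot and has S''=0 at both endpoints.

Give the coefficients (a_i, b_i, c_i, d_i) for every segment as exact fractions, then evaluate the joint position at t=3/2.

  seg 0: a=1 b=3999/1286 c=0 d=-1427/5144
  seg 1: a=5 b=-141/643 c=-4281/2572 d=1991/5144
  seg 2: a=1 b=-2871/1286 c=423/643 d=-287/34722
  seg 3: a=0 b=959/643 c=2251/3858 d=-7363/34722
  seg 4: a=4 b=-943/1286 c=-852/643 d=142/643
S(3/2) = 194575/41152

Δ: Δ0=2, Δ1=-2, Δ2=-1/3, Δ3=4/3, Δ4=-5/2
row 1: diag=8, rhs=-24; c'=1/4, d'=-3
row 2: denom=10−2·1/4=19/2; d'=(10−2·-3)/(19/2)=32/19
row 3: denom=12−3·6/19=210/19; d'=(10−3·32/19)/(210/19)=47/105
row 4: denom=10−3·19/70=643/70; d'=(-23−3·47/105)/(643/70)=-1704/643
back: M4=-1704/643
back: M3=47/105−19/70·-1704/643=2251/1929
back: M2=32/19−6/19·2251/1929=846/643
back: M1=-3−1/4·846/643=-4281/1286
M: M0=0, M1=-4281/1286, M2=846/643, M3=2251/1929, M4=-1704/643, M5=0
seg 0: a=1, c=M0/2=0, d=(M1−M0)/(6·2)=-1427/5144, b=Δ0−h0·(2M0+M1)/6=3999/1286
seg 1: a=5, c=M1/2=-4281/2572, d=(M2−M1)/(6·2)=1991/5144, b=Δ1−h1·(2M1+M2)/6=-141/643
seg 2: a=1, c=M2/2=423/643, d=(M3−M2)/(6·3)=-287/34722, b=Δ2−h2·(2M2+M3)/6=-2871/1286
seg 3: a=0, c=M3/2=2251/3858, d=(M4−M3)/(6·3)=-7363/34722, b=Δ3−h3·(2M3+M4)/6=959/643
seg 4: a=4, c=M4/2=-852/643, d=(M5−M4)/(6·2)=142/643, b=Δ4−h4·(2M4+M5)/6=-943/1286
t_q=3/2 → seg 0, τ=3/2; S=1+3999/1286·τ+0·τ²+-1427/5144·τ³=194575/41152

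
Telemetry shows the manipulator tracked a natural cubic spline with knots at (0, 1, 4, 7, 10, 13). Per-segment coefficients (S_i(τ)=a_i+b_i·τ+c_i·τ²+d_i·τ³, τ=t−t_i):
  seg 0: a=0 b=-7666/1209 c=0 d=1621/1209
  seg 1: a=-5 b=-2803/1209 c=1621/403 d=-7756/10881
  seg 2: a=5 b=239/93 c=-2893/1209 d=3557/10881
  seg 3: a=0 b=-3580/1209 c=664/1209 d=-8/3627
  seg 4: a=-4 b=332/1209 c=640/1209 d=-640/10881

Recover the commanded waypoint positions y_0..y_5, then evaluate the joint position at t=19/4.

y_0=0 y_1=-5 y_2=5 y_3=0 y_4=-4 y_5=0
S(19/4) = 147513/25792

y_0 = S_0(0) = a_0 = 0
y_1 = S_1(0) = a_1 = -5
y_2 = S_2(0) = a_2 = 5
y_3 = S_3(0) = a_3 = 0
y_4 = S_4(0) = a_4 = -4
y_5 = S_4(3) = 0
t_q=19/4 is in segment 2 (τ=3/4); S_2(τ)=147513/25792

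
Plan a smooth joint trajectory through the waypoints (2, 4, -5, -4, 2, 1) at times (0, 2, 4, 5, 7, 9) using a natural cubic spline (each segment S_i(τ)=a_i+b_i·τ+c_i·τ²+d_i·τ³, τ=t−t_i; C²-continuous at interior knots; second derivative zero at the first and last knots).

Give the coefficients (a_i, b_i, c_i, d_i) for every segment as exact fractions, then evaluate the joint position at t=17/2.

  seg 0: a=2 b=107/36 c=0 d=-71/144
  seg 1: a=4 b=-53/18 c=-71/24 d=157/144
  seg 2: a=-5 b=-61/36 c=43/12 d=-8/9
  seg 3: a=-4 b=101/36 c=11/12 d=-59/144
  seg 4: a=2 b=14/9 c=-37/24 d=37/144
S(17/2) = 665/384

Δ: Δ0=1, Δ1=-9/2, Δ2=1, Δ3=3, Δ4=-1/2
row 1: diag=8, rhs=-33; c'=1/4, d'=-33/8
row 2: denom=6−2·1/4=11/2; d'=(33−2·-33/8)/(11/2)=15/2
row 3: denom=6−1·2/11=64/11; d'=(12−1·15/2)/(64/11)=99/128
row 4: denom=8−2·11/32=117/16; d'=(-21−2·99/128)/(117/16)=-37/12
back: M4=-37/12
back: M3=99/128−11/32·-37/12=11/6
back: M2=15/2−2/11·11/6=43/6
back: M1=-33/8−1/4·43/6=-71/12
M: M0=0, M1=-71/12, M2=43/6, M3=11/6, M4=-37/12, M5=0
seg 0: a=2, c=M0/2=0, d=(M1−M0)/(6·2)=-71/144, b=Δ0−h0·(2M0+M1)/6=107/36
seg 1: a=4, c=M1/2=-71/24, d=(M2−M1)/(6·2)=157/144, b=Δ1−h1·(2M1+M2)/6=-53/18
seg 2: a=-5, c=M2/2=43/12, d=(M3−M2)/(6·1)=-8/9, b=Δ2−h2·(2M2+M3)/6=-61/36
seg 3: a=-4, c=M3/2=11/12, d=(M4−M3)/(6·2)=-59/144, b=Δ3−h3·(2M3+M4)/6=101/36
seg 4: a=2, c=M4/2=-37/24, d=(M5−M4)/(6·2)=37/144, b=Δ4−h4·(2M4+M5)/6=14/9
t_q=17/2 → seg 4, τ=3/2; S=2+14/9·τ+-37/24·τ²+37/144·τ³=665/384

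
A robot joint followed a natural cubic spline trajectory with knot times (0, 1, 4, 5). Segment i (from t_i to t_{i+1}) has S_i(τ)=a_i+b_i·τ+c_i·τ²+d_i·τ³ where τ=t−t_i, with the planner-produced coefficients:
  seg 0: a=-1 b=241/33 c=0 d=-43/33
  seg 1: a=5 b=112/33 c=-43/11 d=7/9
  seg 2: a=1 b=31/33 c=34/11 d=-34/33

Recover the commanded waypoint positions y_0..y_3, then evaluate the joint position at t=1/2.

y_0 = S_0(0) = a_0 = -1
y_1 = S_1(0) = a_1 = 5
y_2 = S_2(0) = a_2 = 1
y_3 = S_2(1) = 4
t_q=1/2 is in segment 0 (τ=1/2); S_0(τ)=219/88

y_0=-1 y_1=5 y_2=1 y_3=4
S(1/2) = 219/88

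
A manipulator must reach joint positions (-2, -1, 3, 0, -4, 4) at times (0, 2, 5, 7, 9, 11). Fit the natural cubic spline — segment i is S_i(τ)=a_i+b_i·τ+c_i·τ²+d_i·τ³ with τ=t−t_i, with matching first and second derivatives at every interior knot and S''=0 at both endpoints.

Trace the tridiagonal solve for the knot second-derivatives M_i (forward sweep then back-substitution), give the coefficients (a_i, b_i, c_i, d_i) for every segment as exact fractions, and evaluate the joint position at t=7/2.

Δ: Δ0=1/2, Δ1=4/3, Δ2=-3/2, Δ3=-2, Δ4=4
row 1: diag=10, rhs=5; c'=3/10, d'=1/2
row 2: denom=10−3·3/10=91/10; d'=(-17−3·1/2)/(91/10)=-185/91
row 3: denom=8−2·20/91=688/91; d'=(-3−2·-185/91)/(688/91)=97/688
row 4: denom=8−2·91/344=1285/172; d'=(36−2·97/688)/(1285/172)=12287/2570
back: M4=12287/2570
back: M3=97/688−91/344·12287/2570=-1444/1285
back: M2=-185/91−20/91·-1444/1285=-459/257
back: M1=1/2−3/10·-459/257=1331/1285
M: M0=0, M1=1331/1285, M2=-459/257, M3=-1444/1285, M4=12287/2570, M5=0
seg 0: a=-2, c=M0/2=0, d=(M1−M0)/(6·2)=1331/15420, b=Δ0−h0·(2M0+M1)/6=1193/7710
seg 1: a=-1, c=M1/2=1331/2570, d=(M2−M1)/(6·3)=-1813/11565, b=Δ1−h1·(2M1+M2)/6=9179/7710
seg 2: a=3, c=M2/2=-459/514, d=(M3−M2)/(6·2)=851/15420, b=Δ2−h2·(2M2+M3)/6=503/7710
seg 3: a=0, c=M3/2=-722/1285, d=(M4−M3)/(6·2)=3035/6168, b=Δ3−h3·(2M3+M4)/6=-21931/7710
seg 4: a=-4, c=M4/2=12287/5140, d=(M5−M4)/(6·2)=-12287/30840, b=Δ4−h4·(2M4+M5)/6=3133/3855
t_q=7/2 → seg 1, τ=3/2; S=-1+9179/7710·τ+1331/2570·τ²+-1813/11565·τ³=7309/5140

  seg 0: a=-2 b=1193/7710 c=0 d=1331/15420
  seg 1: a=-1 b=9179/7710 c=1331/2570 d=-1813/11565
  seg 2: a=3 b=503/7710 c=-459/514 d=851/15420
  seg 3: a=0 b=-21931/7710 c=-722/1285 d=3035/6168
  seg 4: a=-4 b=3133/3855 c=12287/5140 d=-12287/30840
S(7/2) = 7309/5140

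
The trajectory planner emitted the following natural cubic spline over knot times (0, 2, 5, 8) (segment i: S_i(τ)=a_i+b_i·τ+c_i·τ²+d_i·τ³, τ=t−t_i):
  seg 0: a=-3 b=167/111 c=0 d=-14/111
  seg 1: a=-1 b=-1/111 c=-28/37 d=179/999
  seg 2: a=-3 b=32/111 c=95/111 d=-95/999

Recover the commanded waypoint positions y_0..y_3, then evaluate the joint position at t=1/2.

y_0=-3 y_1=-1 y_2=-3 y_3=3
S(1/2) = -335/148

y_0 = S_0(0) = a_0 = -3
y_1 = S_1(0) = a_1 = -1
y_2 = S_2(0) = a_2 = -3
y_3 = S_2(3) = 3
t_q=1/2 is in segment 0 (τ=1/2); S_0(τ)=-335/148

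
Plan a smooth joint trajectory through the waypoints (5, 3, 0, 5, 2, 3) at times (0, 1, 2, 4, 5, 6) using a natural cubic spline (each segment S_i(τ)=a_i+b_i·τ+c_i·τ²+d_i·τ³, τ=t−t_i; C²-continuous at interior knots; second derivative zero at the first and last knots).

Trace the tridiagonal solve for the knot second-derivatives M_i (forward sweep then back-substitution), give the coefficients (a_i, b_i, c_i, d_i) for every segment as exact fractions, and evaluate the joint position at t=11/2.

  seg 0: a=5 b=-1259/930 c=0 d=-601/930
  seg 1: a=3 b=-1531/465 c=-601/310 d=415/186
  seg 2: a=0 b=-443/930 c=737/155 d=-49/30
  seg 3: a=5 b=-983/930 c=-782/155 d=577/186
  seg 4: a=2 b=-856/465 c=1321/310 d=-1321/930
S(11/2) = 4879/2480

Δ: Δ0=-2, Δ1=-3, Δ2=5/2, Δ3=-3, Δ4=1
row 1: diag=4, rhs=-6; c'=1/4, d'=-3/2
row 2: denom=6−1·1/4=23/4; d'=(33−1·-3/2)/(23/4)=6
row 3: denom=6−2·8/23=122/23; d'=(-33−2·6)/(122/23)=-1035/122
row 4: denom=4−1·23/122=465/122; d'=(24−1·-1035/122)/(465/122)=1321/155
back: M4=1321/155
back: M3=-1035/122−23/122·1321/155=-1564/155
back: M2=6−8/23·-1564/155=1474/155
back: M1=-3/2−1/4·1474/155=-601/155
M: M0=0, M1=-601/155, M2=1474/155, M3=-1564/155, M4=1321/155, M5=0
seg 0: a=5, c=M0/2=0, d=(M1−M0)/(6·1)=-601/930, b=Δ0−h0·(2M0+M1)/6=-1259/930
seg 1: a=3, c=M1/2=-601/310, d=(M2−M1)/(6·1)=415/186, b=Δ1−h1·(2M1+M2)/6=-1531/465
seg 2: a=0, c=M2/2=737/155, d=(M3−M2)/(6·2)=-49/30, b=Δ2−h2·(2M2+M3)/6=-443/930
seg 3: a=5, c=M3/2=-782/155, d=(M4−M3)/(6·1)=577/186, b=Δ3−h3·(2M3+M4)/6=-983/930
seg 4: a=2, c=M4/2=1321/310, d=(M5−M4)/(6·1)=-1321/930, b=Δ4−h4·(2M4+M5)/6=-856/465
t_q=11/2 → seg 4, τ=1/2; S=2+-856/465·τ+1321/310·τ²+-1321/930·τ³=4879/2480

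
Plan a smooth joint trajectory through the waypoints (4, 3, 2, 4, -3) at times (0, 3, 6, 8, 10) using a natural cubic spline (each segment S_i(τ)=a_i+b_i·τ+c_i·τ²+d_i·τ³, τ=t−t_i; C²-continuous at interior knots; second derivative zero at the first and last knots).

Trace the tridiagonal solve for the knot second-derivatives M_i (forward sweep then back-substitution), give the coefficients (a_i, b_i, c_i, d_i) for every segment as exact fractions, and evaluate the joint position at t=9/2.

  seg 0: a=4 b=-103/840 c=0 d=-59/2520
  seg 1: a=3 b=-317/420 c=-59/280 d=59/504
  seg 2: a=2 b=137/120 c=59/70 d=-307/672
  seg 3: a=4 b=-407/420 c=-1063/560 d=1063/3360
S(9/2) = 4007/2240

Δ: Δ0=-1/3, Δ1=-1/3, Δ2=1, Δ3=-7/2
row 1: diag=12, rhs=0; c'=1/4, d'=0
row 2: denom=10−3·1/4=37/4; d'=(8−3·0)/(37/4)=32/37
row 3: denom=8−2·8/37=280/37; d'=(-27−2·32/37)/(280/37)=-1063/280
back: M3=-1063/280
back: M2=32/37−8/37·-1063/280=59/35
back: M1=0−1/4·59/35=-59/140
M: M0=0, M1=-59/140, M2=59/35, M3=-1063/280, M4=0
seg 0: a=4, c=M0/2=0, d=(M1−M0)/(6·3)=-59/2520, b=Δ0−h0·(2M0+M1)/6=-103/840
seg 1: a=3, c=M1/2=-59/280, d=(M2−M1)/(6·3)=59/504, b=Δ1−h1·(2M1+M2)/6=-317/420
seg 2: a=2, c=M2/2=59/70, d=(M3−M2)/(6·2)=-307/672, b=Δ2−h2·(2M2+M3)/6=137/120
seg 3: a=4, c=M3/2=-1063/560, d=(M4−M3)/(6·2)=1063/3360, b=Δ3−h3·(2M3+M4)/6=-407/420
t_q=9/2 → seg 1, τ=3/2; S=3+-317/420·τ+-59/280·τ²+59/504·τ³=4007/2240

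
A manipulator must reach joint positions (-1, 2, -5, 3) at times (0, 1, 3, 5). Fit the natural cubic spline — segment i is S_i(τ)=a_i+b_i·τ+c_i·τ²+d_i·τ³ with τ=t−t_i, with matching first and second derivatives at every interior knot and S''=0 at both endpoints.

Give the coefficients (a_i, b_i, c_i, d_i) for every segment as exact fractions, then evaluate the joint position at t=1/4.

  seg 0: a=-1 b=199/44 c=0 d=-67/44
  seg 1: a=2 b=-1/22 c=-201/44 d=125/88
  seg 2: a=-5 b=-14/11 c=87/22 d=-29/44
S(1/4) = 301/2816

Δ: Δ0=3, Δ1=-7/2, Δ2=4
row 1: diag=6, rhs=-39; c'=1/3, d'=-13/2
row 2: denom=8−2·1/3=22/3; d'=(45−2·-13/2)/(22/3)=87/11
back: M2=87/11
back: M1=-13/2−1/3·87/11=-201/22
M: M0=0, M1=-201/22, M2=87/11, M3=0
seg 0: a=-1, c=M0/2=0, d=(M1−M0)/(6·1)=-67/44, b=Δ0−h0·(2M0+M1)/6=199/44
seg 1: a=2, c=M1/2=-201/44, d=(M2−M1)/(6·2)=125/88, b=Δ1−h1·(2M1+M2)/6=-1/22
seg 2: a=-5, c=M2/2=87/22, d=(M3−M2)/(6·2)=-29/44, b=Δ2−h2·(2M2+M3)/6=-14/11
t_q=1/4 → seg 0, τ=1/4; S=-1+199/44·τ+0·τ²+-67/44·τ³=301/2816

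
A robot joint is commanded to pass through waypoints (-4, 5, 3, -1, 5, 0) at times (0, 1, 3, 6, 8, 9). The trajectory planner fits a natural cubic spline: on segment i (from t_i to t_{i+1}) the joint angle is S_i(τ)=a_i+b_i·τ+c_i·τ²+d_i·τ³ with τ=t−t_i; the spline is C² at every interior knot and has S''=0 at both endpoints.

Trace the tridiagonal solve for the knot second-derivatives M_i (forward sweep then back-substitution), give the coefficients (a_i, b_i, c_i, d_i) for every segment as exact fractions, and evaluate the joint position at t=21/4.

  seg 0: a=-4 b=22559/2109 c=0 d=-3578/2109
  seg 1: a=5 b=11825/2109 c=-3578/703 d=3767/4218
  seg 2: a=3 b=-8509/2109 c=189/703 d=4/19
  seg 3: a=-1 b=6881/2109 c=1521/703 d=-2420/2109
  seg 4: a=5 b=-3907/2109 c=-3319/703 d=3319/2109
S(21/4) = -13041/5624

Δ: Δ0=9, Δ1=-1, Δ2=-4/3, Δ3=3, Δ4=-5
row 1: diag=6, rhs=-60; c'=1/3, d'=-10
row 2: denom=10−2·1/3=28/3; d'=(-2−2·-10)/(28/3)=27/14
row 3: denom=10−3·9/28=253/28; d'=(26−3·27/14)/(253/28)=566/253
row 4: denom=6−2·56/253=1406/253; d'=(-48−2·566/253)/(1406/253)=-6638/703
back: M4=-6638/703
back: M3=566/253−56/253·-6638/703=3042/703
back: M2=27/14−9/28·3042/703=378/703
back: M1=-10−1/3·378/703=-7156/703
M: M0=0, M1=-7156/703, M2=378/703, M3=3042/703, M4=-6638/703, M5=0
seg 0: a=-4, c=M0/2=0, d=(M1−M0)/(6·1)=-3578/2109, b=Δ0−h0·(2M0+M1)/6=22559/2109
seg 1: a=5, c=M1/2=-3578/703, d=(M2−M1)/(6·2)=3767/4218, b=Δ1−h1·(2M1+M2)/6=11825/2109
seg 2: a=3, c=M2/2=189/703, d=(M3−M2)/(6·3)=4/19, b=Δ2−h2·(2M2+M3)/6=-8509/2109
seg 3: a=-1, c=M3/2=1521/703, d=(M4−M3)/(6·2)=-2420/2109, b=Δ3−h3·(2M3+M4)/6=6881/2109
seg 4: a=5, c=M4/2=-3319/703, d=(M5−M4)/(6·1)=3319/2109, b=Δ4−h4·(2M4+M5)/6=-3907/2109
t_q=21/4 → seg 2, τ=9/4; S=3+-8509/2109·τ+189/703·τ²+4/19·τ³=-13041/5624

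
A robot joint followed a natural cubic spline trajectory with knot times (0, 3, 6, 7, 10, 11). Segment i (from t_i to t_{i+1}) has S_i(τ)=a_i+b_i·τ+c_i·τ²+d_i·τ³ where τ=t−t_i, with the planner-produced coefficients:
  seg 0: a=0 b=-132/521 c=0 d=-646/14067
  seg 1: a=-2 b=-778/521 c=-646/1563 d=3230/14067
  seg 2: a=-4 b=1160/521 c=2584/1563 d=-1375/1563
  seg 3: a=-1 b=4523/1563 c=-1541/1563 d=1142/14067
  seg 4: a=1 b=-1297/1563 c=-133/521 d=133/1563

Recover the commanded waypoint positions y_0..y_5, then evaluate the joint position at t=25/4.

y_0=0 y_1=-2 y_2=-4 y_3=-1 y_4=1 y_5=0
S(25/4) = -111829/33344

y_0 = S_0(0) = a_0 = 0
y_1 = S_1(0) = a_1 = -2
y_2 = S_2(0) = a_2 = -4
y_3 = S_3(0) = a_3 = -1
y_4 = S_4(0) = a_4 = 1
y_5 = S_4(1) = 0
t_q=25/4 is in segment 2 (τ=1/4); S_2(τ)=-111829/33344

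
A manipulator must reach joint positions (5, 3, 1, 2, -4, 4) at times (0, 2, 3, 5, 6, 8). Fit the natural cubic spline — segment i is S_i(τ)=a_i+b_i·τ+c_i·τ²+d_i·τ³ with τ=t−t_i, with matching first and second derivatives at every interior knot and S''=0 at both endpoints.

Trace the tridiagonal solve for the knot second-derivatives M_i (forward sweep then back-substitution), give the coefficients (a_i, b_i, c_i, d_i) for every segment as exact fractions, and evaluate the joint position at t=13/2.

  seg 0: a=5 b=-338/1081 c=0 d=-743/4324
  seg 1: a=3 b=-2567/1081 c=-2229/2162 d=3039/2162
  seg 2: a=1 b=-475/2162 c=3444/1081 d=-65/46
  seg 3: a=2 b=-9583/2162 c=-5721/1081 d=8053/2162
  seg 4: a=-4 b=-4154/1081 c=12717/2162 d=-4239/4324
S(13/2) = -158203/34592

Δ: Δ0=-1, Δ1=-2, Δ2=1/2, Δ3=-6, Δ4=4
row 1: diag=6, rhs=-6; c'=1/6, d'=-1
row 2: denom=6−1·1/6=35/6; d'=(15−1·-1)/(35/6)=96/35
row 3: denom=6−2·12/35=186/35; d'=(-39−2·96/35)/(186/35)=-519/62
row 4: denom=6−1·35/186=1081/186; d'=(60−1·-519/62)/(1081/186)=12717/1081
back: M4=12717/1081
back: M3=-519/62−35/186·12717/1081=-11442/1081
back: M2=96/35−12/35·-11442/1081=6888/1081
back: M1=-1−1/6·6888/1081=-2229/1081
M: M0=0, M1=-2229/1081, M2=6888/1081, M3=-11442/1081, M4=12717/1081, M5=0
seg 0: a=5, c=M0/2=0, d=(M1−M0)/(6·2)=-743/4324, b=Δ0−h0·(2M0+M1)/6=-338/1081
seg 1: a=3, c=M1/2=-2229/2162, d=(M2−M1)/(6·1)=3039/2162, b=Δ1−h1·(2M1+M2)/6=-2567/1081
seg 2: a=1, c=M2/2=3444/1081, d=(M3−M2)/(6·2)=-65/46, b=Δ2−h2·(2M2+M3)/6=-475/2162
seg 3: a=2, c=M3/2=-5721/1081, d=(M4−M3)/(6·1)=8053/2162, b=Δ3−h3·(2M3+M4)/6=-9583/2162
seg 4: a=-4, c=M4/2=12717/2162, d=(M5−M4)/(6·2)=-4239/4324, b=Δ4−h4·(2M4+M5)/6=-4154/1081
t_q=13/2 → seg 4, τ=1/2; S=-4+-4154/1081·τ+12717/2162·τ²+-4239/4324·τ³=-158203/34592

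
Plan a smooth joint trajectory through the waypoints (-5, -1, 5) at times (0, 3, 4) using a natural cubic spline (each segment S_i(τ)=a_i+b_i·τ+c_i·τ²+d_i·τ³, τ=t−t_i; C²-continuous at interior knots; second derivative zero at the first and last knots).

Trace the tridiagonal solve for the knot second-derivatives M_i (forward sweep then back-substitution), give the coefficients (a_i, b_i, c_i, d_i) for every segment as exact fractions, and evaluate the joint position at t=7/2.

  seg 0: a=-5 b=-5/12 c=0 d=7/36
  seg 1: a=-1 b=29/6 c=7/4 d=-7/12
S(7/2) = 57/32

Δ: Δ0=4/3, Δ1=6
row 1: diag=8, rhs=28; c'=1/8, d'=7/2
back: M1=7/2
M: M0=0, M1=7/2, M2=0
seg 0: a=-5, c=M0/2=0, d=(M1−M0)/(6·3)=7/36, b=Δ0−h0·(2M0+M1)/6=-5/12
seg 1: a=-1, c=M1/2=7/4, d=(M2−M1)/(6·1)=-7/12, b=Δ1−h1·(2M1+M2)/6=29/6
t_q=7/2 → seg 1, τ=1/2; S=-1+29/6·τ+7/4·τ²+-7/12·τ³=57/32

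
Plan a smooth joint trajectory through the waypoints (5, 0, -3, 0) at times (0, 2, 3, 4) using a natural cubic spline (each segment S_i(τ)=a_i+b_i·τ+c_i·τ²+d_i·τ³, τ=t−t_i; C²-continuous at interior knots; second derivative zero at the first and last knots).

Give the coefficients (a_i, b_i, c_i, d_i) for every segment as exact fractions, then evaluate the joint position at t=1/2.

Δ: Δ0=-5/2, Δ1=-3, Δ2=3
row 1: diag=6, rhs=-3; c'=1/6, d'=-1/2
row 2: denom=4−1·1/6=23/6; d'=(36−1·-1/2)/(23/6)=219/23
back: M2=219/23
back: M1=-1/2−1/6·219/23=-48/23
M: M0=0, M1=-48/23, M2=219/23, M3=0
seg 0: a=5, c=M0/2=0, d=(M1−M0)/(6·2)=-4/23, b=Δ0−h0·(2M0+M1)/6=-83/46
seg 1: a=0, c=M1/2=-24/23, d=(M2−M1)/(6·1)=89/46, b=Δ1−h1·(2M1+M2)/6=-179/46
seg 2: a=-3, c=M2/2=219/46, d=(M3−M2)/(6·1)=-73/46, b=Δ2−h2·(2M2+M3)/6=-4/23
t_q=1/2 → seg 0, τ=1/2; S=5+-83/46·τ+0·τ²+-4/23·τ³=375/92

  seg 0: a=5 b=-83/46 c=0 d=-4/23
  seg 1: a=0 b=-179/46 c=-24/23 d=89/46
  seg 2: a=-3 b=-4/23 c=219/46 d=-73/46
S(1/2) = 375/92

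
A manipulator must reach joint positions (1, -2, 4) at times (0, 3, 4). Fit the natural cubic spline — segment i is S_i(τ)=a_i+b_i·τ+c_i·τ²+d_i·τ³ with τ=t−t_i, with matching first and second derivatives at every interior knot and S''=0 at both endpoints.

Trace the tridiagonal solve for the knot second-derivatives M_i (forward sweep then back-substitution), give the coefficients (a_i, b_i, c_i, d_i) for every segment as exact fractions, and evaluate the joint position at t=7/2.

  seg 0: a=1 b=-29/8 c=0 d=7/24
  seg 1: a=-2 b=17/4 c=21/8 d=-7/8
S(7/2) = 43/64

Δ: Δ0=-1, Δ1=6
row 1: diag=8, rhs=42; c'=1/8, d'=21/4
back: M1=21/4
M: M0=0, M1=21/4, M2=0
seg 0: a=1, c=M0/2=0, d=(M1−M0)/(6·3)=7/24, b=Δ0−h0·(2M0+M1)/6=-29/8
seg 1: a=-2, c=M1/2=21/8, d=(M2−M1)/(6·1)=-7/8, b=Δ1−h1·(2M1+M2)/6=17/4
t_q=7/2 → seg 1, τ=1/2; S=-2+17/4·τ+21/8·τ²+-7/8·τ³=43/64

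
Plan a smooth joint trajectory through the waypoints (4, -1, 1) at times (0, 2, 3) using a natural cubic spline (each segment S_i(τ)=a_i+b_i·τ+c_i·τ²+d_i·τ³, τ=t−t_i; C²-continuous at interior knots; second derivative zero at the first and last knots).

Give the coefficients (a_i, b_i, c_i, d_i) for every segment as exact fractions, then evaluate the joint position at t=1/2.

  seg 0: a=4 b=-4 c=0 d=3/8
  seg 1: a=-1 b=1/2 c=9/4 d=-3/4
S(1/2) = 131/64

Δ: Δ0=-5/2, Δ1=2
row 1: diag=6, rhs=27; c'=1/6, d'=9/2
back: M1=9/2
M: M0=0, M1=9/2, M2=0
seg 0: a=4, c=M0/2=0, d=(M1−M0)/(6·2)=3/8, b=Δ0−h0·(2M0+M1)/6=-4
seg 1: a=-1, c=M1/2=9/4, d=(M2−M1)/(6·1)=-3/4, b=Δ1−h1·(2M1+M2)/6=1/2
t_q=1/2 → seg 0, τ=1/2; S=4+-4·τ+0·τ²+3/8·τ³=131/64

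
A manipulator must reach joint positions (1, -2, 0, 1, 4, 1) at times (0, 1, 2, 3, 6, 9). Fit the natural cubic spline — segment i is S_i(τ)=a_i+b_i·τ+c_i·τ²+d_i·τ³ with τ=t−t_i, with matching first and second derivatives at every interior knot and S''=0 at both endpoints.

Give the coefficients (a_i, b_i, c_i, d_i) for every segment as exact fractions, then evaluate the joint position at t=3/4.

Δ: Δ0=-3, Δ1=2, Δ2=1, Δ3=1, Δ4=-1
row 1: diag=4, rhs=30; c'=1/4, d'=15/2
row 2: denom=4−1·1/4=15/4; d'=(-6−1·15/2)/(15/4)=-18/5
row 3: denom=8−1·4/15=116/15; d'=(0−1·-18/5)/(116/15)=27/58
row 4: denom=12−3·45/116=1257/116; d'=(-12−3·27/58)/(1257/116)=-518/419
back: M4=-518/419
back: M3=27/58−45/116·-518/419=396/419
back: M2=-18/5−4/15·396/419=-1614/419
back: M1=15/2−1/4·-1614/419=3546/419
M: M0=0, M1=3546/419, M2=-1614/419, M3=396/419, M4=-518/419, M5=0
seg 0: a=1, c=M0/2=0, d=(M1−M0)/(6·1)=591/419, b=Δ0−h0·(2M0+M1)/6=-1848/419
seg 1: a=-2, c=M1/2=1773/419, d=(M2−M1)/(6·1)=-860/419, b=Δ1−h1·(2M1+M2)/6=-75/419
seg 2: a=0, c=M2/2=-807/419, d=(M3−M2)/(6·1)=335/419, b=Δ2−h2·(2M2+M3)/6=891/419
seg 3: a=1, c=M3/2=198/419, d=(M4−M3)/(6·3)=-457/3771, b=Δ3−h3·(2M3+M4)/6=282/419
seg 4: a=4, c=M4/2=-259/419, d=(M5−M4)/(6·3)=259/3771, b=Δ4−h4·(2M4+M5)/6=99/419
t_q=3/4 → seg 0, τ=3/4; S=1+-1848/419·τ+0·τ²+591/419·τ³=-45931/26816

  seg 0: a=1 b=-1848/419 c=0 d=591/419
  seg 1: a=-2 b=-75/419 c=1773/419 d=-860/419
  seg 2: a=0 b=891/419 c=-807/419 d=335/419
  seg 3: a=1 b=282/419 c=198/419 d=-457/3771
  seg 4: a=4 b=99/419 c=-259/419 d=259/3771
S(3/4) = -45931/26816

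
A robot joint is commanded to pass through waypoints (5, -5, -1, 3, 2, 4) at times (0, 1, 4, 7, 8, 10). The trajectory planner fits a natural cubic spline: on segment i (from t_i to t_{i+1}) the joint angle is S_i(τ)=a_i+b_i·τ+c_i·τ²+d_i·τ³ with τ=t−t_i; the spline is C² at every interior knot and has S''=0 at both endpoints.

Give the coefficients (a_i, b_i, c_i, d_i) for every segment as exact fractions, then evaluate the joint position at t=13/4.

  seg 0: a=5 b=-42206/3657 c=0 d=5636/3657
  seg 1: a=-5 b=-25298/3657 c=5636/1219 d=-6850/10971
  seg 2: a=-1 b=14500/3657 c=-1214/1219 d=434/10971
  seg 3: a=3 b=-3446/3657 c=-780/1219 d=2129/3657
  seg 4: a=2 b=-1739/3657 c=1349/1219 d=-1349/7314
S(13/4) = -166585/39008

Δ: Δ0=-10, Δ1=4/3, Δ2=4/3, Δ3=-1, Δ4=1
row 1: diag=8, rhs=68; c'=3/8, d'=17/2
row 2: denom=12−3·3/8=87/8; d'=(0−3·17/2)/(87/8)=-68/29
row 3: denom=8−3·8/29=208/29; d'=(-14−3·-68/29)/(208/29)=-101/104
row 4: denom=6−1·29/208=1219/208; d'=(12−1·-101/104)/(1219/208)=2698/1219
back: M4=2698/1219
back: M3=-101/104−29/208·2698/1219=-1560/1219
back: M2=-68/29−8/29·-1560/1219=-2428/1219
back: M1=17/2−3/8·-2428/1219=11272/1219
M: M0=0, M1=11272/1219, M2=-2428/1219, M3=-1560/1219, M4=2698/1219, M5=0
seg 0: a=5, c=M0/2=0, d=(M1−M0)/(6·1)=5636/3657, b=Δ0−h0·(2M0+M1)/6=-42206/3657
seg 1: a=-5, c=M1/2=5636/1219, d=(M2−M1)/(6·3)=-6850/10971, b=Δ1−h1·(2M1+M2)/6=-25298/3657
seg 2: a=-1, c=M2/2=-1214/1219, d=(M3−M2)/(6·3)=434/10971, b=Δ2−h2·(2M2+M3)/6=14500/3657
seg 3: a=3, c=M3/2=-780/1219, d=(M4−M3)/(6·1)=2129/3657, b=Δ3−h3·(2M3+M4)/6=-3446/3657
seg 4: a=2, c=M4/2=1349/1219, d=(M5−M4)/(6·2)=-1349/7314, b=Δ4−h4·(2M4+M5)/6=-1739/3657
t_q=13/4 → seg 1, τ=9/4; S=-5+-25298/3657·τ+5636/1219·τ²+-6850/10971·τ³=-166585/39008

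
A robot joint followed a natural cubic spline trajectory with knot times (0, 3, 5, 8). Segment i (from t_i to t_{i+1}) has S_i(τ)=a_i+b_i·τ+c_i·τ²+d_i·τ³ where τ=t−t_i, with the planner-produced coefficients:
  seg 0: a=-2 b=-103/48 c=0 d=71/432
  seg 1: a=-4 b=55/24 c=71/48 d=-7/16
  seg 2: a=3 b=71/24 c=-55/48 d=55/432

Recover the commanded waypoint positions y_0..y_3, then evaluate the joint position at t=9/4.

y_0=-2 y_1=-4 y_2=3 y_3=5
S(9/4) = -5075/1024

y_0 = S_0(0) = a_0 = -2
y_1 = S_1(0) = a_1 = -4
y_2 = S_2(0) = a_2 = 3
y_3 = S_2(3) = 5
t_q=9/4 is in segment 0 (τ=9/4); S_0(τ)=-5075/1024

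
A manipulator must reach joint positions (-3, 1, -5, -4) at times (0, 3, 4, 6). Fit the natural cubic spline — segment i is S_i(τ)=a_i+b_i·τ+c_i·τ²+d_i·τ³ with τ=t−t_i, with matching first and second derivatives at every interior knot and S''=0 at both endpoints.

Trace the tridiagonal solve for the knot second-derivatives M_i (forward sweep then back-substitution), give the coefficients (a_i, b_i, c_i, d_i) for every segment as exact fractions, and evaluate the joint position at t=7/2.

  seg 0: a=-3 b=1285/282 c=0 d=-101/282
  seg 1: a=1 b=-721/141 c=-303/94 d=659/282
  seg 2: a=-5 b=-1283/282 c=178/47 d=-89/141
S(7/2) = -1557/752

Δ: Δ0=4/3, Δ1=-6, Δ2=1/2
row 1: diag=8, rhs=-44; c'=1/8, d'=-11/2
row 2: denom=6−1·1/8=47/8; d'=(39−1·-11/2)/(47/8)=356/47
back: M2=356/47
back: M1=-11/2−1/8·356/47=-303/47
M: M0=0, M1=-303/47, M2=356/47, M3=0
seg 0: a=-3, c=M0/2=0, d=(M1−M0)/(6·3)=-101/282, b=Δ0−h0·(2M0+M1)/6=1285/282
seg 1: a=1, c=M1/2=-303/94, d=(M2−M1)/(6·1)=659/282, b=Δ1−h1·(2M1+M2)/6=-721/141
seg 2: a=-5, c=M2/2=178/47, d=(M3−M2)/(6·2)=-89/141, b=Δ2−h2·(2M2+M3)/6=-1283/282
t_q=7/2 → seg 1, τ=1/2; S=1+-721/141·τ+-303/94·τ²+659/282·τ³=-1557/752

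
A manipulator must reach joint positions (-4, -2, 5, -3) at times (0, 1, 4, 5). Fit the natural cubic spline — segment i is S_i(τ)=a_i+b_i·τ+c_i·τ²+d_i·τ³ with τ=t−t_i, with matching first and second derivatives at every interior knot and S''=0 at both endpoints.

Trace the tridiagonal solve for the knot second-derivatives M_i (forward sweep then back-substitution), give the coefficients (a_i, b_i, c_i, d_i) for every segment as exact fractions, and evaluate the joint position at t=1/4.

Δ: Δ0=2, Δ1=7/3, Δ2=-8
row 1: diag=8, rhs=2; c'=3/8, d'=1/4
row 2: denom=8−3·3/8=55/8; d'=(-62−3·1/4)/(55/8)=-502/55
back: M2=-502/55
back: M1=1/4−3/8·-502/55=202/55
M: M0=0, M1=202/55, M2=-502/55, M3=0
seg 0: a=-4, c=M0/2=0, d=(M1−M0)/(6·1)=101/165, b=Δ0−h0·(2M0+M1)/6=229/165
seg 1: a=-2, c=M1/2=101/55, d=(M2−M1)/(6·3)=-32/45, b=Δ1−h1·(2M1+M2)/6=532/165
seg 2: a=5, c=M2/2=-251/55, d=(M3−M2)/(6·1)=251/165, b=Δ2−h2·(2M2+M3)/6=-818/165
t_q=1/4 → seg 0, τ=1/4; S=-4+229/165·τ+0·τ²+101/165·τ³=-2565/704

  seg 0: a=-4 b=229/165 c=0 d=101/165
  seg 1: a=-2 b=532/165 c=101/55 d=-32/45
  seg 2: a=5 b=-818/165 c=-251/55 d=251/165
S(1/4) = -2565/704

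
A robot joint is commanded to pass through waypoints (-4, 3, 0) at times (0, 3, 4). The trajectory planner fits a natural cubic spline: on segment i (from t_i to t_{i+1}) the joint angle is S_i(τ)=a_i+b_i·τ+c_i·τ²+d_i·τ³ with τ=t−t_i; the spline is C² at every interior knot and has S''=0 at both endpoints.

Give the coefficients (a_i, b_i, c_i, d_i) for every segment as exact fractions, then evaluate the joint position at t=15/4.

  seg 0: a=-4 b=13/3 c=0 d=-2/9
  seg 1: a=3 b=-5/3 c=-2 d=2/3
S(15/4) = 29/32

Δ: Δ0=7/3, Δ1=-3
row 1: diag=8, rhs=-32; c'=1/8, d'=-4
back: M1=-4
M: M0=0, M1=-4, M2=0
seg 0: a=-4, c=M0/2=0, d=(M1−M0)/(6·3)=-2/9, b=Δ0−h0·(2M0+M1)/6=13/3
seg 1: a=3, c=M1/2=-2, d=(M2−M1)/(6·1)=2/3, b=Δ1−h1·(2M1+M2)/6=-5/3
t_q=15/4 → seg 1, τ=3/4; S=3+-5/3·τ+-2·τ²+2/3·τ³=29/32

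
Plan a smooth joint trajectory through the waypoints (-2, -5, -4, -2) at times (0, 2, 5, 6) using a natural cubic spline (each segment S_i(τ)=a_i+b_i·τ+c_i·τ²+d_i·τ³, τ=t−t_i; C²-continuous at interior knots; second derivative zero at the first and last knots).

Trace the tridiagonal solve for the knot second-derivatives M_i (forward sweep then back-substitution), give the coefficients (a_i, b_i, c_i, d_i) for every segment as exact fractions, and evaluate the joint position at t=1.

  seg 0: a=-2 b=-755/426 c=0 d=29/426
  seg 1: a=-5 b=-407/426 c=29/71 d=1/142
  seg 2: a=-4 b=359/213 c=67/142 d=-67/426
S(1) = -263/71

Δ: Δ0=-3/2, Δ1=1/3, Δ2=2
row 1: diag=10, rhs=11; c'=3/10, d'=11/10
row 2: denom=8−3·3/10=71/10; d'=(10−3·11/10)/(71/10)=67/71
back: M2=67/71
back: M1=11/10−3/10·67/71=58/71
M: M0=0, M1=58/71, M2=67/71, M3=0
seg 0: a=-2, c=M0/2=0, d=(M1−M0)/(6·2)=29/426, b=Δ0−h0·(2M0+M1)/6=-755/426
seg 1: a=-5, c=M1/2=29/71, d=(M2−M1)/(6·3)=1/142, b=Δ1−h1·(2M1+M2)/6=-407/426
seg 2: a=-4, c=M2/2=67/142, d=(M3−M2)/(6·1)=-67/426, b=Δ2−h2·(2M2+M3)/6=359/213
t_q=1 → seg 0, τ=1; S=-2+-755/426·τ+0·τ²+29/426·τ³=-263/71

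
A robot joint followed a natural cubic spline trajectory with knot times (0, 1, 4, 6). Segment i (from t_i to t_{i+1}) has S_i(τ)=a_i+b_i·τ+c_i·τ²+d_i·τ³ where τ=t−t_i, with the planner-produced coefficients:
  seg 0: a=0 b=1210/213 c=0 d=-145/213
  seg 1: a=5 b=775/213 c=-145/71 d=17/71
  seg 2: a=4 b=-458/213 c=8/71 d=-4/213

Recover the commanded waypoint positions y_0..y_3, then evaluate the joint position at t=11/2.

y_0=0 y_1=5 y_2=4 y_3=0
S(11/2) = 137/142

y_0 = S_0(0) = a_0 = 0
y_1 = S_1(0) = a_1 = 5
y_2 = S_2(0) = a_2 = 4
y_3 = S_2(2) = 0
t_q=11/2 is in segment 2 (τ=3/2); S_2(τ)=137/142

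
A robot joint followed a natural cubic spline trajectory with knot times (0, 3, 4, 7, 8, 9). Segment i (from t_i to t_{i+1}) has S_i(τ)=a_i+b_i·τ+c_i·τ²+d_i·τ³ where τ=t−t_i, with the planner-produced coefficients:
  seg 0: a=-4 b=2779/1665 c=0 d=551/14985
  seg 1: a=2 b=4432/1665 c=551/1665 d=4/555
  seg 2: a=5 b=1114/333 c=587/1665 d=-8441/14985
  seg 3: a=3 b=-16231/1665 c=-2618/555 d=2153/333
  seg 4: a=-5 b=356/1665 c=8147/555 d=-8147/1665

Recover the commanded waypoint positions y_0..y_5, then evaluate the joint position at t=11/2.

y_0 = S_0(0) = a_0 = -4
y_1 = S_1(0) = a_1 = 2
y_2 = S_2(0) = a_2 = 5
y_3 = S_3(0) = a_3 = 3
y_4 = S_4(0) = a_4 = -5
y_5 = S_4(1) = 5
t_q=11/2 is in segment 2 (τ=3/2); S_2(τ)=13187/1480

y_0=-4 y_1=2 y_2=5 y_3=3 y_4=-5 y_5=5
S(11/2) = 13187/1480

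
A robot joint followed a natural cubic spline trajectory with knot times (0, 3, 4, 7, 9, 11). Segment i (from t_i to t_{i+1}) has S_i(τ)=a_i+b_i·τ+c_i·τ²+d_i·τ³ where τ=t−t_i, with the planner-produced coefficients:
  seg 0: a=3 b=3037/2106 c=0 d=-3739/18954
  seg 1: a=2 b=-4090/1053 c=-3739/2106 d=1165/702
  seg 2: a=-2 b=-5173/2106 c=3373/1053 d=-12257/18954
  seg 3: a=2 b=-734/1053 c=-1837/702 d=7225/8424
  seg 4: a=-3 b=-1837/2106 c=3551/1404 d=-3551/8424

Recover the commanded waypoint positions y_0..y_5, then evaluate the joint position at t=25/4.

y_0=3 y_1=2 y_2=-2 y_3=2 y_4=-3 y_5=2
S(25/4) = 19823/14976

y_0 = S_0(0) = a_0 = 3
y_1 = S_1(0) = a_1 = 2
y_2 = S_2(0) = a_2 = -2
y_3 = S_3(0) = a_3 = 2
y_4 = S_4(0) = a_4 = -3
y_5 = S_4(2) = 2
t_q=25/4 is in segment 2 (τ=9/4); S_2(τ)=19823/14976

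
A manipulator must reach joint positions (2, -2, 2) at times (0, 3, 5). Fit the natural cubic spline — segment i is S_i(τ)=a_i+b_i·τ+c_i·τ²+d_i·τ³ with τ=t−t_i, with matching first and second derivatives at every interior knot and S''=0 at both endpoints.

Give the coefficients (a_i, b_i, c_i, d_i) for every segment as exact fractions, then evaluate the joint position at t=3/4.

  seg 0: a=2 b=-7/3 c=0 d=1/9
  seg 1: a=-2 b=2/3 c=1 d=-1/6
S(3/4) = 19/64

Δ: Δ0=-4/3, Δ1=2
row 1: diag=10, rhs=20; c'=1/5, d'=2
back: M1=2
M: M0=0, M1=2, M2=0
seg 0: a=2, c=M0/2=0, d=(M1−M0)/(6·3)=1/9, b=Δ0−h0·(2M0+M1)/6=-7/3
seg 1: a=-2, c=M1/2=1, d=(M2−M1)/(6·2)=-1/6, b=Δ1−h1·(2M1+M2)/6=2/3
t_q=3/4 → seg 0, τ=3/4; S=2+-7/3·τ+0·τ²+1/9·τ³=19/64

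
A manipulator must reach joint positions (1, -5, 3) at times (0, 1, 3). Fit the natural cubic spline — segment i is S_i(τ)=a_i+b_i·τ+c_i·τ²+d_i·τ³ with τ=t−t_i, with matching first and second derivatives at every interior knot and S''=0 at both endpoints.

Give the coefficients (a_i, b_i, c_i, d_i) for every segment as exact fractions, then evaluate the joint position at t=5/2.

Δ: Δ0=-6, Δ1=4
row 1: diag=6, rhs=60; c'=1/3, d'=10
back: M1=10
M: M0=0, M1=10, M2=0
seg 0: a=1, c=M0/2=0, d=(M1−M0)/(6·1)=5/3, b=Δ0−h0·(2M0+M1)/6=-23/3
seg 1: a=-5, c=M1/2=5, d=(M2−M1)/(6·2)=-5/6, b=Δ1−h1·(2M1+M2)/6=-8/3
t_q=5/2 → seg 1, τ=3/2; S=-5+-8/3·τ+5·τ²+-5/6·τ³=-9/16

  seg 0: a=1 b=-23/3 c=0 d=5/3
  seg 1: a=-5 b=-8/3 c=5 d=-5/6
S(5/2) = -9/16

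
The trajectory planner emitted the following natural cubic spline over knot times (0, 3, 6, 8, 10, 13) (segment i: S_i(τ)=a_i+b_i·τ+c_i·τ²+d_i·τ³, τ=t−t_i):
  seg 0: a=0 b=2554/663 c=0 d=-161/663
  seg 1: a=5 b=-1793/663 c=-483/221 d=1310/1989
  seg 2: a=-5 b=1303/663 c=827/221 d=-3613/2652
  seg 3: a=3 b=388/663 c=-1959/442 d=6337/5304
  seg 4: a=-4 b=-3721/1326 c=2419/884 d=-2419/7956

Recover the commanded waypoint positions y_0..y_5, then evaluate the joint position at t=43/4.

y_0=0 y_1=5 y_2=-5 y_3=3 y_4=-4 y_5=4
S(43/4) = -265549/56576

y_0 = S_0(0) = a_0 = 0
y_1 = S_1(0) = a_1 = 5
y_2 = S_2(0) = a_2 = -5
y_3 = S_3(0) = a_3 = 3
y_4 = S_4(0) = a_4 = -4
y_5 = S_4(3) = 4
t_q=43/4 is in segment 4 (τ=3/4); S_4(τ)=-265549/56576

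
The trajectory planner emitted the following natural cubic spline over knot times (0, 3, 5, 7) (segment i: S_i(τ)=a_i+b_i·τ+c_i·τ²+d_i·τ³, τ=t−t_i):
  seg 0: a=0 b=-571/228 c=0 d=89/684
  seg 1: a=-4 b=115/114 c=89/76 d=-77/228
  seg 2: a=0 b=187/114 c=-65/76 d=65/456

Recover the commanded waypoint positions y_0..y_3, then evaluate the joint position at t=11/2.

y_0=0 y_1=-4 y_2=0 y_3=1
S(11/2) = 759/1216

y_0 = S_0(0) = a_0 = 0
y_1 = S_1(0) = a_1 = -4
y_2 = S_2(0) = a_2 = 0
y_3 = S_2(2) = 1
t_q=11/2 is in segment 2 (τ=1/2); S_2(τ)=759/1216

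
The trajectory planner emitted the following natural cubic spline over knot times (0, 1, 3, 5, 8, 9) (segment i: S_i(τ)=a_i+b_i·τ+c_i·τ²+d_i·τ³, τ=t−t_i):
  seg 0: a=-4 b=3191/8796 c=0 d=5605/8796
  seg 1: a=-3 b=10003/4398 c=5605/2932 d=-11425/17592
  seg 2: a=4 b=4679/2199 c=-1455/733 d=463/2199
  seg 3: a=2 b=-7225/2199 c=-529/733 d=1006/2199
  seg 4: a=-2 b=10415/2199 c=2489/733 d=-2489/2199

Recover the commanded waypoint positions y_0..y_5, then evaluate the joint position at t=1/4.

y_0 = S_0(0) = a_0 = -4
y_1 = S_1(0) = a_1 = -3
y_2 = S_2(0) = a_2 = 4
y_3 = S_3(0) = a_3 = 2
y_4 = S_4(0) = a_4 = -2
y_5 = S_4(1) = 5
t_q=1/4 is in segment 0 (τ=1/4); S_0(τ)=-731705/187648

y_0=-4 y_1=-3 y_2=4 y_3=2 y_4=-2 y_5=5
S(1/4) = -731705/187648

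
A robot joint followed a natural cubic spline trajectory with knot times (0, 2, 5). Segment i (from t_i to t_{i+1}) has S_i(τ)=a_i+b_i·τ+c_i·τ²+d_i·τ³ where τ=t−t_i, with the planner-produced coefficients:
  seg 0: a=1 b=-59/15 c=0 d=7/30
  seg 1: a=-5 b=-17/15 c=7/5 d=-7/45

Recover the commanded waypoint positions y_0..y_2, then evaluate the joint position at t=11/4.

y_0=1 y_1=-5 y_2=0
S(11/4) = -1641/320

y_0 = S_0(0) = a_0 = 1
y_1 = S_1(0) = a_1 = -5
y_2 = S_1(3) = 0
t_q=11/4 is in segment 1 (τ=3/4); S_1(τ)=-1641/320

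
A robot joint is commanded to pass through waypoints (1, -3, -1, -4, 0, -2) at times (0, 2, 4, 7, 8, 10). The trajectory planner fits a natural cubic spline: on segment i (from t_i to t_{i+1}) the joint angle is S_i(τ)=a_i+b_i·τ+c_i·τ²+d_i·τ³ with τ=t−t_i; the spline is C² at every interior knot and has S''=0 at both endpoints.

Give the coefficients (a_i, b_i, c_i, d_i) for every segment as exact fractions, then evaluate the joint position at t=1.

Δ: Δ0=-2, Δ1=1, Δ2=-1, Δ3=4, Δ4=-1
row 1: diag=8, rhs=18; c'=1/4, d'=9/4
row 2: denom=10−2·1/4=19/2; d'=(-12−2·9/4)/(19/2)=-33/19
row 3: denom=8−3·6/19=134/19; d'=(30−3·-33/19)/(134/19)=669/134
row 4: denom=6−1·19/134=785/134; d'=(-30−1·669/134)/(785/134)=-4689/785
back: M4=-4689/785
back: M3=669/134−19/134·-4689/785=4584/785
back: M2=-33/19−6/19·4584/785=-2811/785
back: M1=9/4−1/4·-2811/785=2469/785
M: M0=0, M1=2469/785, M2=-2811/785, M3=4584/785, M4=-4689/785, M5=0
seg 0: a=1, c=M0/2=0, d=(M1−M0)/(6·2)=823/3140, b=Δ0−h0·(2M0+M1)/6=-2393/785
seg 1: a=-3, c=M1/2=2469/1570, d=(M2−M1)/(6·2)=-88/157, b=Δ1−h1·(2M1+M2)/6=76/785
seg 2: a=-1, c=M2/2=-2811/1570, d=(M3−M2)/(6·3)=493/942, b=Δ2−h2·(2M2+M3)/6=-266/785
seg 3: a=-4, c=M3/2=2292/785, d=(M4−M3)/(6·1)=-3091/1570, b=Δ3−h3·(2M3+M4)/6=4787/1570
seg 4: a=0, c=M4/2=-4689/1570, d=(M5−M4)/(6·2)=1563/3140, b=Δ4−h4·(2M4+M5)/6=2341/785
t_q=1 → seg 0, τ=1; S=1+-2393/785·τ+0·τ²+823/3140·τ³=-5609/3140

  seg 0: a=1 b=-2393/785 c=0 d=823/3140
  seg 1: a=-3 b=76/785 c=2469/1570 d=-88/157
  seg 2: a=-1 b=-266/785 c=-2811/1570 d=493/942
  seg 3: a=-4 b=4787/1570 c=2292/785 d=-3091/1570
  seg 4: a=0 b=2341/785 c=-4689/1570 d=1563/3140
S(1) = -5609/3140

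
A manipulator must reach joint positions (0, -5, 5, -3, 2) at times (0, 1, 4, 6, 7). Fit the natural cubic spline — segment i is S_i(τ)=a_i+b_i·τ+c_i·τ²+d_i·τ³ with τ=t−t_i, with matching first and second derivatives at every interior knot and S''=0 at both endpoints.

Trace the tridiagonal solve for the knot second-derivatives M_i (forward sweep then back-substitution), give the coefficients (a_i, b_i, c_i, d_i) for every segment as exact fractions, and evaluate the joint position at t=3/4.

Δ: Δ0=-5, Δ1=10/3, Δ2=-4, Δ3=5
row 1: diag=8, rhs=50; c'=3/8, d'=25/4
row 2: denom=10−3·3/8=71/8; d'=(-44−3·25/4)/(71/8)=-502/71
row 3: denom=6−2·16/71=394/71; d'=(54−2·-502/71)/(394/71)=2419/197
back: M3=2419/197
back: M2=-502/71−16/71·2419/197=-1938/197
back: M1=25/4−3/8·-1938/197=1958/197
M: M0=0, M1=1958/197, M2=-1938/197, M3=2419/197, M4=0
seg 0: a=0, c=M0/2=0, d=(M1−M0)/(6·1)=979/591, b=Δ0−h0·(2M0+M1)/6=-3934/591
seg 1: a=-5, c=M1/2=979/197, d=(M2−M1)/(6·3)=-1948/1773, b=Δ1−h1·(2M1+M2)/6=-997/591
seg 2: a=5, c=M2/2=-969/197, d=(M3−M2)/(6·2)=4357/2364, b=Δ2−h2·(2M2+M3)/6=-907/591
seg 3: a=-3, c=M3/2=2419/394, d=(M4−M3)/(6·1)=-2419/1182, b=Δ3−h3·(2M3+M4)/6=536/591
t_q=3/4 → seg 0, τ=3/4; S=0+-3934/591·τ+0·τ²+979/591·τ³=-54133/12608

  seg 0: a=0 b=-3934/591 c=0 d=979/591
  seg 1: a=-5 b=-997/591 c=979/197 d=-1948/1773
  seg 2: a=5 b=-907/591 c=-969/197 d=4357/2364
  seg 3: a=-3 b=536/591 c=2419/394 d=-2419/1182
S(3/4) = -54133/12608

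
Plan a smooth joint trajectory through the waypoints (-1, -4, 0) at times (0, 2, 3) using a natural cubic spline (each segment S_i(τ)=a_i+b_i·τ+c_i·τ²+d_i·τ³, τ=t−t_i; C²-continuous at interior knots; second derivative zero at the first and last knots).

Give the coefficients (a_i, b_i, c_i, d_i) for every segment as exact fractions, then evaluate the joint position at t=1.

  seg 0: a=-1 b=-10/3 c=0 d=11/24
  seg 1: a=-4 b=13/6 c=11/4 d=-11/12
S(1) = -31/8

Δ: Δ0=-3/2, Δ1=4
row 1: diag=6, rhs=33; c'=1/6, d'=11/2
back: M1=11/2
M: M0=0, M1=11/2, M2=0
seg 0: a=-1, c=M0/2=0, d=(M1−M0)/(6·2)=11/24, b=Δ0−h0·(2M0+M1)/6=-10/3
seg 1: a=-4, c=M1/2=11/4, d=(M2−M1)/(6·1)=-11/12, b=Δ1−h1·(2M1+M2)/6=13/6
t_q=1 → seg 0, τ=1; S=-1+-10/3·τ+0·τ²+11/24·τ³=-31/8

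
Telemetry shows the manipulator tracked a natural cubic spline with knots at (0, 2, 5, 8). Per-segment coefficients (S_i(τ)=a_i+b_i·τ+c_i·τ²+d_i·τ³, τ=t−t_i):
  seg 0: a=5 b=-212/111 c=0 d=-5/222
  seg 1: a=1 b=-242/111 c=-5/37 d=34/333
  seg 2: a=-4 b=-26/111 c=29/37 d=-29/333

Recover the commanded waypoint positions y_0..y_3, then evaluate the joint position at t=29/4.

y_0=5 y_1=1 y_2=-4 y_3=0
S(29/4) = -3673/2368

y_0 = S_0(0) = a_0 = 5
y_1 = S_1(0) = a_1 = 1
y_2 = S_2(0) = a_2 = -4
y_3 = S_2(3) = 0
t_q=29/4 is in segment 2 (τ=9/4); S_2(τ)=-3673/2368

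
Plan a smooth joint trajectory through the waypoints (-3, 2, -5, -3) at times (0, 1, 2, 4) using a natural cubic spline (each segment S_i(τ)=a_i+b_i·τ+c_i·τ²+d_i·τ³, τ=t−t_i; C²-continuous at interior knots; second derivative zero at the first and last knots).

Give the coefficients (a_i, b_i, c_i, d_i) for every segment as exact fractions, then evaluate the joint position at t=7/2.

  seg 0: a=-3 b=195/23 c=0 d=-80/23
  seg 1: a=2 b=-45/23 c=-240/23 d=124/23
  seg 2: a=-5 b=-153/23 c=132/23 d=-22/23
S(7/2) = -487/92

Δ: Δ0=5, Δ1=-7, Δ2=1
row 1: diag=4, rhs=-72; c'=1/4, d'=-18
row 2: denom=6−1·1/4=23/4; d'=(48−1·-18)/(23/4)=264/23
back: M2=264/23
back: M1=-18−1/4·264/23=-480/23
M: M0=0, M1=-480/23, M2=264/23, M3=0
seg 0: a=-3, c=M0/2=0, d=(M1−M0)/(6·1)=-80/23, b=Δ0−h0·(2M0+M1)/6=195/23
seg 1: a=2, c=M1/2=-240/23, d=(M2−M1)/(6·1)=124/23, b=Δ1−h1·(2M1+M2)/6=-45/23
seg 2: a=-5, c=M2/2=132/23, d=(M3−M2)/(6·2)=-22/23, b=Δ2−h2·(2M2+M3)/6=-153/23
t_q=7/2 → seg 2, τ=3/2; S=-5+-153/23·τ+132/23·τ²+-22/23·τ³=-487/92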